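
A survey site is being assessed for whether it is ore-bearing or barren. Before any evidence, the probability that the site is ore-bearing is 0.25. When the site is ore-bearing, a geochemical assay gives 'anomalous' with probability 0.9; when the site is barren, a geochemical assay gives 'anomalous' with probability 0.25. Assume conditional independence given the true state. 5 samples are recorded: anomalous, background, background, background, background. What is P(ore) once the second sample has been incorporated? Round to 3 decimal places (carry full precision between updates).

After 'anomalous': P(ore) = 0.9·0.2500 / (0.9·0.2500 + 0.25·0.7500) ≈ 0.5455
After 'background': P(ore) = 0.1·0.5455 / (0.1·0.5455 + 0.75·0.4545) ≈ 0.1379

0.138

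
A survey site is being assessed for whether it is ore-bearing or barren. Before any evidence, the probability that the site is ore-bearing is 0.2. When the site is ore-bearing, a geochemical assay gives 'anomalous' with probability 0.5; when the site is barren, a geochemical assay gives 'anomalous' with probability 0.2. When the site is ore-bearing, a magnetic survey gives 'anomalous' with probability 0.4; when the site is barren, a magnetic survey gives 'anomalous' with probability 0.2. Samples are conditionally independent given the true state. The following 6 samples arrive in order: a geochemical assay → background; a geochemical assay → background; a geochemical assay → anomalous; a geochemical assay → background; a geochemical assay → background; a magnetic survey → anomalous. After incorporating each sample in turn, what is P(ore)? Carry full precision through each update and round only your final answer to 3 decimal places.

After a geochemical assay='background': P(ore) = 0.5·0.2000 / (0.5·0.2000 + 0.8·0.8000) ≈ 0.1351
After a geochemical assay='background': P(ore) = 0.5·0.1351 / (0.5·0.1351 + 0.8·0.8649) ≈ 0.0890
After a geochemical assay='anomalous': P(ore) = 0.5·0.0890 / (0.5·0.0890 + 0.2·0.9110) ≈ 0.1962
After a geochemical assay='background': P(ore) = 0.5·0.1962 / (0.5·0.1962 + 0.8·0.8038) ≈ 0.1324
After a geochemical assay='background': P(ore) = 0.5·0.1324 / (0.5·0.1324 + 0.8·0.8676) ≈ 0.0871
After a magnetic survey='anomalous': P(ore) = 0.4·0.0871 / (0.4·0.0871 + 0.2·0.9129) ≈ 0.1602

0.160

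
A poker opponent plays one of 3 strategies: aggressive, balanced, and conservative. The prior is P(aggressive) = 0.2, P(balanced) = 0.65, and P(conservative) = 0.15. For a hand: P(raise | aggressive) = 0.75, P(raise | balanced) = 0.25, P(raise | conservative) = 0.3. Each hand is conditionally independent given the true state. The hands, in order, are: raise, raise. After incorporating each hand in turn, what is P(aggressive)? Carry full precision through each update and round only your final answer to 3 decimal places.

After 'raise': normaliser = 0.75·0.2000 + 0.25·0.6500 + 0.3·0.1500; P(aggressive) ≈ 0.4196, P(balanced) ≈ 0.4545, P(conservative) ≈ 0.1259
After 'raise': normaliser = 0.75·0.4196 + 0.25·0.4545 + 0.3·0.1259; P(aggressive) ≈ 0.6752, P(balanced) ≈ 0.2438, P(conservative) ≈ 0.0810

0.675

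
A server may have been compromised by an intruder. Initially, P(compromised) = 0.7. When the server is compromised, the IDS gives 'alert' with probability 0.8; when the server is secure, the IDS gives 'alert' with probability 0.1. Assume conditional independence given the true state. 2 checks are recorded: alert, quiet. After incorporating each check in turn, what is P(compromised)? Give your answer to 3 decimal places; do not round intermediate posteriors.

After 'alert': P(compromised) = 0.8·0.7000 / (0.8·0.7000 + 0.1·0.3000) ≈ 0.9492
After 'quiet': P(compromised) = 0.2·0.9492 / (0.2·0.9492 + 0.9·0.0508) ≈ 0.8058

0.806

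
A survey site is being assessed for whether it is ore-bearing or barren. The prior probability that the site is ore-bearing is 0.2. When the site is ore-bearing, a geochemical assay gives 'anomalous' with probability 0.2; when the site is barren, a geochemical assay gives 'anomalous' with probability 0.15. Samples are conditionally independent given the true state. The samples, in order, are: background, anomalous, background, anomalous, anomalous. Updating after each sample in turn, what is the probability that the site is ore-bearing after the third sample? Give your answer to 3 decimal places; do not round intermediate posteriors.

0.228

After 'background': P(ore) = 0.8·0.2000 / (0.8·0.2000 + 0.85·0.8000) ≈ 0.1905
After 'anomalous': P(ore) = 0.2·0.1905 / (0.2·0.1905 + 0.15·0.8095) ≈ 0.2388
After 'background': P(ore) = 0.8·0.2388 / (0.8·0.2388 + 0.85·0.7612) ≈ 0.2280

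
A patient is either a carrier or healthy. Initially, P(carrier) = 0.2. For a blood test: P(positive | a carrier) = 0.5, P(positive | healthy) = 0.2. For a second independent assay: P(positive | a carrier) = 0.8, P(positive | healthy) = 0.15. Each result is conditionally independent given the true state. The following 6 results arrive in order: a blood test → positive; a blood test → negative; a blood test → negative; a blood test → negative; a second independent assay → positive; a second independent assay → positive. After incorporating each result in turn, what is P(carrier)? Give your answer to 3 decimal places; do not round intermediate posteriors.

0.813

Each posterior becomes the prior for the next update.
After a blood test='positive': P(carrier) = 0.5·0.2000 / (0.5·0.2000 + 0.2·0.8000) ≈ 0.3846
After a blood test='negative': P(carrier) = 0.5·0.3846 / (0.5·0.3846 + 0.8·0.6154) ≈ 0.2809
After a blood test='negative': P(carrier) = 0.5·0.2809 / (0.5·0.2809 + 0.8·0.7191) ≈ 0.1962
After a blood test='negative': P(carrier) = 0.5·0.1962 / (0.5·0.1962 + 0.8·0.8038) ≈ 0.1324
After a second independent assay='positive': P(carrier) = 0.8·0.1324 / (0.8·0.1324 + 0.15·0.8676) ≈ 0.4487
After a second independent assay='positive': P(carrier) = 0.8·0.4487 / (0.8·0.4487 + 0.15·0.5513) ≈ 0.8127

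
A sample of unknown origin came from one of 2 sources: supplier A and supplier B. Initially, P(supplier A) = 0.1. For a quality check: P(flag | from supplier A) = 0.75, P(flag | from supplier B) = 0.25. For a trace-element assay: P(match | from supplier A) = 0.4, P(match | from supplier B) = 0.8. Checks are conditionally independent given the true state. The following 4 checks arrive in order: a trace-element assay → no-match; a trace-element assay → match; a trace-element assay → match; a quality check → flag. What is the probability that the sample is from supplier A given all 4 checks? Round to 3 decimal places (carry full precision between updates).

After a trace-element assay='no-match': P(supplier A) = 0.6·0.1000 / (0.6·0.1000 + 0.2·0.9000) ≈ 0.2500
After a trace-element assay='match': P(supplier A) = 0.4·0.2500 / (0.4·0.2500 + 0.8·0.7500) ≈ 0.1429
After a trace-element assay='match': P(supplier A) = 0.4·0.1429 / (0.4·0.1429 + 0.8·0.8571) ≈ 0.0769
After a quality check='flag': P(supplier A) = 0.75·0.0769 / (0.75·0.0769 + 0.25·0.9231) ≈ 0.2000

0.200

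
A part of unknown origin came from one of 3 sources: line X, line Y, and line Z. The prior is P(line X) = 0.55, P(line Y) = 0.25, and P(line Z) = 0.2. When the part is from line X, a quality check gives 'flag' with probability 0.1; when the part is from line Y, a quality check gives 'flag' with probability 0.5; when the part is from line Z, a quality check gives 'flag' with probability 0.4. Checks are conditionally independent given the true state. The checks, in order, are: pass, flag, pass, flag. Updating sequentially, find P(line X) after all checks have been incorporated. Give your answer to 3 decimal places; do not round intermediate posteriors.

0.141

Apply Bayes' rule sequentially, carrying P(line X) forward.
After 'pass': normaliser = 0.9·0.5500 + 0.5·0.2500 + 0.6·0.2000; P(line X) ≈ 0.6689, P(line Y) ≈ 0.1689, P(line Z) ≈ 0.1622
After 'flag': normaliser = 0.1·0.6689 + 0.5·0.1689 + 0.4·0.1622; P(line X) ≈ 0.3094, P(line Y) ≈ 0.3906, P(line Z) ≈ 0.3000
After 'pass': normaliser = 0.9·0.3094 + 0.5·0.3906 + 0.6·0.3000; P(line X) ≈ 0.4259, P(line Y) ≈ 0.2988, P(line Z) ≈ 0.2753
After 'flag': normaliser = 0.1·0.4259 + 0.5·0.2988 + 0.4·0.2753; P(line X) ≈ 0.1410, P(line Y) ≈ 0.4945, P(line Z) ≈ 0.3646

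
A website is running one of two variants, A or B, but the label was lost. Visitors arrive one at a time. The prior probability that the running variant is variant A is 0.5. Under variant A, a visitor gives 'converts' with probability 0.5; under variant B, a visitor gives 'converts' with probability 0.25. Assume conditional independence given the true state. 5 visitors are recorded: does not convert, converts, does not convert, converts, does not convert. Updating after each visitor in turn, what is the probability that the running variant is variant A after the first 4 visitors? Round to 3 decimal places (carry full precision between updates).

0.640

After 'does not convert': P(A) = 0.5·0.5000 / (0.5·0.5000 + 0.75·0.5000) ≈ 0.4000
After 'converts': P(A) = 0.5·0.4000 / (0.5·0.4000 + 0.25·0.6000) ≈ 0.5714
After 'does not convert': P(A) = 0.5·0.5714 / (0.5·0.5714 + 0.75·0.4286) ≈ 0.4706
After 'converts': P(A) = 0.5·0.4706 / (0.5·0.4706 + 0.25·0.5294) ≈ 0.6400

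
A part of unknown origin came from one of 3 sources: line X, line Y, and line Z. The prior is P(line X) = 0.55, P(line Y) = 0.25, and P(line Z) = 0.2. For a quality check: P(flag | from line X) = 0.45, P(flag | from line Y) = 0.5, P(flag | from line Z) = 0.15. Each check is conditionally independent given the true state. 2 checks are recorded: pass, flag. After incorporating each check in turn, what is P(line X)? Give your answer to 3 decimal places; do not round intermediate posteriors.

0.607

After 'pass': normaliser = 0.55·0.5500 + 0.5·0.2500 + 0.85·0.2000; P(line X) ≈ 0.5063, P(line Y) ≈ 0.2092, P(line Z) ≈ 0.2845
After 'flag': normaliser = 0.45·0.5063 + 0.5·0.2092 + 0.15·0.2845; P(line X) ≈ 0.6074, P(line Y) ≈ 0.2789, P(line Z) ≈ 0.1138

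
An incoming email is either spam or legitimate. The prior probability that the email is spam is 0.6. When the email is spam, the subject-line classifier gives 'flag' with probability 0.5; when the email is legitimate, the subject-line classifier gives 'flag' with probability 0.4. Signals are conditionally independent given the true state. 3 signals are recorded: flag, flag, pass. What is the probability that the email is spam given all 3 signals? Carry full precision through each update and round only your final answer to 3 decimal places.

After 'flag': P(spam) = 0.5·0.6000 / (0.5·0.6000 + 0.4·0.4000) ≈ 0.6522
After 'flag': P(spam) = 0.5·0.6522 / (0.5·0.6522 + 0.4·0.3478) ≈ 0.7009
After 'pass': P(spam) = 0.5·0.7009 / (0.5·0.7009 + 0.6·0.2991) ≈ 0.6614

0.661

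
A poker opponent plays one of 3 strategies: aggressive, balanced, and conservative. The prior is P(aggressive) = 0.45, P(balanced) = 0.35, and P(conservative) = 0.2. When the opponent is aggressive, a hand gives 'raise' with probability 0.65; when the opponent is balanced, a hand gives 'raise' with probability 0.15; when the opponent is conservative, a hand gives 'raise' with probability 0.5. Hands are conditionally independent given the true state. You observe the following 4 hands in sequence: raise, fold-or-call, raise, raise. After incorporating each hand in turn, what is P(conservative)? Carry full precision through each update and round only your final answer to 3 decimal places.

After 'raise': normaliser = 0.65·0.4500 + 0.15·0.3500 + 0.5·0.2000; P(aggressive) ≈ 0.6573, P(balanced) ≈ 0.1180, P(conservative) ≈ 0.2247
After 'fold-or-call': normaliser = 0.35·0.6573 + 0.85·0.1180 + 0.5·0.2247; P(aggressive) ≈ 0.5197, P(balanced) ≈ 0.2265, P(conservative) ≈ 0.2538
After 'raise': normaliser = 0.65·0.5197 + 0.15·0.2265 + 0.5·0.2538; P(aggressive) ≈ 0.6774, P(balanced) ≈ 0.0681, P(conservative) ≈ 0.2545
After 'raise': normaliser = 0.65·0.6774 + 0.15·0.0681 + 0.5·0.2545; P(aggressive) ≈ 0.7621, P(balanced) ≈ 0.0177, P(conservative) ≈ 0.2202

0.220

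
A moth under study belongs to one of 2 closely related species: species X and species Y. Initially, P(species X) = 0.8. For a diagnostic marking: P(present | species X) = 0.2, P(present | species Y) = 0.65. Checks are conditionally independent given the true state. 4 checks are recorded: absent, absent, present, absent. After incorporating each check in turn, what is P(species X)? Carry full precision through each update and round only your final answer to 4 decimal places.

After 'absent': P(species X) = 0.8·0.8000 / (0.8·0.8000 + 0.35·0.2000) ≈ 0.9014
After 'absent': P(species X) = 0.8·0.9014 / (0.8·0.9014 + 0.35·0.0986) ≈ 0.9543
After 'present': P(species X) = 0.2·0.9543 / (0.2·0.9543 + 0.65·0.0457) ≈ 0.8654
After 'absent': P(species X) = 0.8·0.8654 / (0.8·0.8654 + 0.35·0.1346) ≈ 0.9363

0.9363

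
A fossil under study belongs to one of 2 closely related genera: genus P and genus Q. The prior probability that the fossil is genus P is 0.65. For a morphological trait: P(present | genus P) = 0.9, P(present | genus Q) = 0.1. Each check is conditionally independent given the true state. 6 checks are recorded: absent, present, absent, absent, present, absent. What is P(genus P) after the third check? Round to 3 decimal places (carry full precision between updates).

After 'absent': P(genus P) = 0.1·0.6500 / (0.1·0.6500 + 0.9·0.3500) ≈ 0.1711
After 'present': P(genus P) = 0.9·0.1711 / (0.9·0.1711 + 0.1·0.8289) ≈ 0.6500
After 'absent': P(genus P) = 0.1·0.6500 / (0.1·0.6500 + 0.9·0.3500) ≈ 0.1711

0.171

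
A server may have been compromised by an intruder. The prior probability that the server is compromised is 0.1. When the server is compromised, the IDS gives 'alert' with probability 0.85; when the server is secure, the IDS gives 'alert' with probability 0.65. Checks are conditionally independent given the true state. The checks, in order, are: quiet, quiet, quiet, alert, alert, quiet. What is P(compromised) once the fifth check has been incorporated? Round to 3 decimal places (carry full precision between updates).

0.015

After 'quiet': P(compromised) = 0.15·0.1000 / (0.15·0.1000 + 0.35·0.9000) ≈ 0.0455
After 'quiet': P(compromised) = 0.15·0.0455 / (0.15·0.0455 + 0.35·0.9545) ≈ 0.0200
After 'quiet': P(compromised) = 0.15·0.0200 / (0.15·0.0200 + 0.35·0.9800) ≈ 0.0087
After 'alert': P(compromised) = 0.85·0.0087 / (0.85·0.0087 + 0.65·0.9913) ≈ 0.0113
After 'alert': P(compromised) = 0.85·0.0113 / (0.85·0.0113 + 0.65·0.9887) ≈ 0.0147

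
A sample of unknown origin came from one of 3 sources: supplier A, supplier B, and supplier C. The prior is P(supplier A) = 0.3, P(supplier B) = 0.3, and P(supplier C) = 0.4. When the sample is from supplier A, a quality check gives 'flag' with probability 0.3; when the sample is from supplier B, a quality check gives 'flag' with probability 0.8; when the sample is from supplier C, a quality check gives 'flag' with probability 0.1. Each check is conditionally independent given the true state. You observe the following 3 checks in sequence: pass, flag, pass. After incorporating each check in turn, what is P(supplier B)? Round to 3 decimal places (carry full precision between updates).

Apply Bayes' rule sequentially, carrying P(supplier B) forward.
After 'pass': normaliser = 0.7·0.3000 + 0.2·0.3000 + 0.9·0.4000; P(supplier A) ≈ 0.3333, P(supplier B) ≈ 0.0952, P(supplier C) ≈ 0.5714
After 'flag': normaliser = 0.3·0.3333 + 0.8·0.0952 + 0.1·0.5714; P(supplier A) ≈ 0.4286, P(supplier B) ≈ 0.3265, P(supplier C) ≈ 0.2449
After 'pass': normaliser = 0.7·0.4286 + 0.2·0.3265 + 0.9·0.2449; P(supplier A) ≈ 0.5122, P(supplier B) ≈ 0.1115, P(supplier C) ≈ 0.3763

0.111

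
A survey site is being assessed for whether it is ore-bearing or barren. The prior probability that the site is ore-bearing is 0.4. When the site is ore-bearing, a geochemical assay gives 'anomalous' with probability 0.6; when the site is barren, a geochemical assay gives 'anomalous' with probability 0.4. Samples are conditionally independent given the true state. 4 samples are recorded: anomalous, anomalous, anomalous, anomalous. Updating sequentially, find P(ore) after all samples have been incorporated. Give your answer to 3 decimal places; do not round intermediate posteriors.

0.771

After 'anomalous': P(ore) = 0.6·0.4000 / (0.6·0.4000 + 0.4·0.6000) ≈ 0.5000
After 'anomalous': P(ore) = 0.6·0.5000 / (0.6·0.5000 + 0.4·0.5000) ≈ 0.6000
After 'anomalous': P(ore) = 0.6·0.6000 / (0.6·0.6000 + 0.4·0.4000) ≈ 0.6923
After 'anomalous': P(ore) = 0.6·0.6923 / (0.6·0.6923 + 0.4·0.3077) ≈ 0.7714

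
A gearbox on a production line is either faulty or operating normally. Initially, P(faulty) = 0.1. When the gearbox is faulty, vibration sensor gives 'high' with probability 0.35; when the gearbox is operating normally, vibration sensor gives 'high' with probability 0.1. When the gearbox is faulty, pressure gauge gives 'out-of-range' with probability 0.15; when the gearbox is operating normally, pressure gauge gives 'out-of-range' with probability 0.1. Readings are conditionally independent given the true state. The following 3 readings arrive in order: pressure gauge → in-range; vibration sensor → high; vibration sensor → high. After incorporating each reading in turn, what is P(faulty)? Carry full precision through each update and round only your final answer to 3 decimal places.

0.562

After pressure gauge='in-range': P(faulty) = 0.85·0.1000 / (0.85·0.1000 + 0.9·0.9000) ≈ 0.0950
After vibration sensor='high': P(faulty) = 0.35·0.0950 / (0.35·0.0950 + 0.1·0.9050) ≈ 0.2686
After vibration sensor='high': P(faulty) = 0.35·0.2686 / (0.35·0.2686 + 0.1·0.7314) ≈ 0.5625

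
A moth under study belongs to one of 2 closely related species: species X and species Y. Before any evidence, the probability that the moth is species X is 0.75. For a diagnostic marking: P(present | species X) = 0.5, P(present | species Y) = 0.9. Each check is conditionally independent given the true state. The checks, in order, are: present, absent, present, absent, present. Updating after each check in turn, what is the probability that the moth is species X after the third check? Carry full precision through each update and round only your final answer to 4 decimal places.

After 'present': P(species X) = 0.5·0.7500 / (0.5·0.7500 + 0.9·0.2500) ≈ 0.6250
After 'absent': P(species X) = 0.5·0.6250 / (0.5·0.6250 + 0.1·0.3750) ≈ 0.8929
After 'present': P(species X) = 0.5·0.8929 / (0.5·0.8929 + 0.9·0.1071) ≈ 0.8224

0.8224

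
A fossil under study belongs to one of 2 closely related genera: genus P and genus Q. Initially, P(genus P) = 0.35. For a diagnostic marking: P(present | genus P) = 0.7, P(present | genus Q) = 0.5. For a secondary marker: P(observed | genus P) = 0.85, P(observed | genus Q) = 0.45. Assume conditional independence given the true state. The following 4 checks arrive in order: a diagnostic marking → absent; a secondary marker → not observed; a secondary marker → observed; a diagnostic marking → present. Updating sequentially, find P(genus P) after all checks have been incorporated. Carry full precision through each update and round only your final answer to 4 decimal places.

Each posterior becomes the prior for the next update.
After a diagnostic marking='absent': P(genus P) = 0.3·0.3500 / (0.3·0.3500 + 0.5·0.6500) ≈ 0.2442
After a secondary marker='not observed': P(genus P) = 0.15·0.2442 / (0.15·0.2442 + 0.55·0.7558) ≈ 0.0810
After a secondary marker='observed': P(genus P) = 0.85·0.0810 / (0.85·0.0810 + 0.45·0.9190) ≈ 0.1427
After a diagnostic marking='present': P(genus P) = 0.7·0.1427 / (0.7·0.1427 + 0.5·0.8573) ≈ 0.1890

0.1890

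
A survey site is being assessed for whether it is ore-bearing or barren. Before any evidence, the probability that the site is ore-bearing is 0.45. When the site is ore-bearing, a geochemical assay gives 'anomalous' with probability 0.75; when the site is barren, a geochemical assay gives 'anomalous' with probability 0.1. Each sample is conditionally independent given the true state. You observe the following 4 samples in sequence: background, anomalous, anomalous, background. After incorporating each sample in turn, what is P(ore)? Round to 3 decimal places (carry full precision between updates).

0.780

Apply Bayes' rule sequentially, carrying P(ore) forward.
After 'background': P(ore) = 0.25·0.4500 / (0.25·0.4500 + 0.9·0.5500) ≈ 0.1852
After 'anomalous': P(ore) = 0.75·0.1852 / (0.75·0.1852 + 0.1·0.8148) ≈ 0.6303
After 'anomalous': P(ore) = 0.75·0.6303 / (0.75·0.6303 + 0.1·0.3697) ≈ 0.9275
After 'background': P(ore) = 0.25·0.9275 / (0.25·0.9275 + 0.9·0.0725) ≈ 0.7803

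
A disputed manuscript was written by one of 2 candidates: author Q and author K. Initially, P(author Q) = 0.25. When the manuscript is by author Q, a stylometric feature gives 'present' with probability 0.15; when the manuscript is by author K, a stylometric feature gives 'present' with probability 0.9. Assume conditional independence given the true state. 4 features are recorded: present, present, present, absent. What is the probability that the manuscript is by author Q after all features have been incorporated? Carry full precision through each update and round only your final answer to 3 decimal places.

After 'present': P(author Q) = 0.15·0.2500 / (0.15·0.2500 + 0.9·0.7500) ≈ 0.0526
After 'present': P(author Q) = 0.15·0.0526 / (0.15·0.0526 + 0.9·0.9474) ≈ 0.0092
After 'present': P(author Q) = 0.15·0.0092 / (0.15·0.0092 + 0.9·0.9908) ≈ 0.0015
After 'absent': P(author Q) = 0.85·0.0015 / (0.85·0.0015 + 0.1·0.9985) ≈ 0.0129

0.013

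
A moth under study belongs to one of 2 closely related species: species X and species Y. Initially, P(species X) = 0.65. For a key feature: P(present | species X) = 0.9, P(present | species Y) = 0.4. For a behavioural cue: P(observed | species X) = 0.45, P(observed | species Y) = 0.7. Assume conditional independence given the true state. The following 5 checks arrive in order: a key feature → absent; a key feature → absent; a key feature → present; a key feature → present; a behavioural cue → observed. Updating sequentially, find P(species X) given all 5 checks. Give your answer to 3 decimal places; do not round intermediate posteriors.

After a key feature='absent': P(species X) = 0.1·0.6500 / (0.1·0.6500 + 0.6·0.3500) ≈ 0.2364
After a key feature='absent': P(species X) = 0.1·0.2364 / (0.1·0.2364 + 0.6·0.7636) ≈ 0.0491
After a key feature='present': P(species X) = 0.9·0.0491 / (0.9·0.0491 + 0.4·0.9509) ≈ 0.1040
After a key feature='present': P(species X) = 0.9·0.1040 / (0.9·0.1040 + 0.4·0.8960) ≈ 0.2071
After a behavioural cue='observed': P(species X) = 0.45·0.2071 / (0.45·0.2071 + 0.7·0.7929) ≈ 0.1438

0.144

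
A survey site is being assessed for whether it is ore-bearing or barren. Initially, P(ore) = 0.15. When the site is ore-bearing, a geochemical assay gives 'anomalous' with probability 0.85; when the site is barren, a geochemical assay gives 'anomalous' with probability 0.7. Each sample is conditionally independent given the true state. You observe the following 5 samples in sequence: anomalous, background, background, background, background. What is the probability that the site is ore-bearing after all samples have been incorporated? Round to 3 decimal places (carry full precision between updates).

0.013

After 'anomalous': P(ore) = 0.85·0.1500 / (0.85·0.1500 + 0.7·0.8500) ≈ 0.1765
After 'background': P(ore) = 0.15·0.1765 / (0.15·0.1765 + 0.3·0.8235) ≈ 0.0968
After 'background': P(ore) = 0.15·0.0968 / (0.15·0.0968 + 0.3·0.9032) ≈ 0.0508
After 'background': P(ore) = 0.15·0.0508 / (0.15·0.0508 + 0.3·0.9492) ≈ 0.0261
After 'background': P(ore) = 0.15·0.0261 / (0.15·0.0261 + 0.3·0.9739) ≈ 0.0132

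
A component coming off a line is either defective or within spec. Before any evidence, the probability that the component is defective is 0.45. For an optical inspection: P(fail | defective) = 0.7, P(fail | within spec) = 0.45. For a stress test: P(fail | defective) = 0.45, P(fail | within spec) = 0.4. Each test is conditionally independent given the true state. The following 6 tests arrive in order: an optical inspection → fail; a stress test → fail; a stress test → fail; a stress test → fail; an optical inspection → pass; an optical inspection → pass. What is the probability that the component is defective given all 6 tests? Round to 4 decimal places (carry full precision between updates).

Each posterior becomes the prior for the next update.
After an optical inspection='fail': P(defective) = 0.7·0.4500 / (0.7·0.4500 + 0.45·0.5500) ≈ 0.5600
After a stress test='fail': P(defective) = 0.45·0.5600 / (0.45·0.5600 + 0.4·0.4400) ≈ 0.5888
After a stress test='fail': P(defective) = 0.45·0.5888 / (0.45·0.5888 + 0.4·0.4112) ≈ 0.6170
After a stress test='fail': P(defective) = 0.45·0.6170 / (0.45·0.6170 + 0.4·0.3830) ≈ 0.6444
After an optical inspection='pass': P(defective) = 0.3·0.6444 / (0.3·0.6444 + 0.55·0.3556) ≈ 0.4971
After an optical inspection='pass': P(defective) = 0.3·0.4971 / (0.3·0.4971 + 0.55·0.5029) ≈ 0.3503

0.3503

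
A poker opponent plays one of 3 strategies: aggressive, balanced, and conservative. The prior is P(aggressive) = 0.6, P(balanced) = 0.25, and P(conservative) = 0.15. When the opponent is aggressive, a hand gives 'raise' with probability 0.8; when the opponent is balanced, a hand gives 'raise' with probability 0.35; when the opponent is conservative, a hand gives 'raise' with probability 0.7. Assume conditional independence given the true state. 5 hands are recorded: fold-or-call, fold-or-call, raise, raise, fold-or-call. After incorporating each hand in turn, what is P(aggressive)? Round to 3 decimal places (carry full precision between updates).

0.228

After 'fold-or-call': normaliser = 0.2·0.6000 + 0.65·0.2500 + 0.3·0.1500; P(aggressive) ≈ 0.3664, P(balanced) ≈ 0.4962, P(conservative) ≈ 0.1374
After 'fold-or-call': normaliser = 0.2·0.3664 + 0.65·0.4962 + 0.3·0.1374; P(aggressive) ≈ 0.1677, P(balanced) ≈ 0.7380, P(conservative) ≈ 0.0943
After 'raise': normaliser = 0.8·0.1677 + 0.35·0.7380 + 0.7·0.0943; P(aggressive) ≈ 0.2926, P(balanced) ≈ 0.5634, P(conservative) ≈ 0.1440
After 'raise': normaliser = 0.8·0.2926 + 0.35·0.5634 + 0.7·0.1440; P(aggressive) ≈ 0.4399, P(balanced) ≈ 0.3706, P(conservative) ≈ 0.1895
After 'fold-or-call': normaliser = 0.2·0.4399 + 0.65·0.3706 + 0.3·0.1895; P(aggressive) ≈ 0.2281, P(balanced) ≈ 0.6245, P(conservative) ≈ 0.1474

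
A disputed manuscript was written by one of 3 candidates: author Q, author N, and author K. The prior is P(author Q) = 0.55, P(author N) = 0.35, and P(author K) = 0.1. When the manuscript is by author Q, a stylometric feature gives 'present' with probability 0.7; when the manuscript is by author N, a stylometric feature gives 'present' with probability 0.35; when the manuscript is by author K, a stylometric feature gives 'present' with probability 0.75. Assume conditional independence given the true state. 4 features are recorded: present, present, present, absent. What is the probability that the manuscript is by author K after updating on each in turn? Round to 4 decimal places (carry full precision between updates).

0.1372

Apply Bayes' rule sequentially, carrying P(author K) forward.
After 'present': normaliser = 0.7·0.5500 + 0.35·0.3500 + 0.75·0.1000; P(author Q) ≈ 0.6609, P(author N) ≈ 0.2103, P(author K) ≈ 0.1288
After 'present': normaliser = 0.7·0.6609 + 0.35·0.2103 + 0.75·0.1288; P(author Q) ≈ 0.7311, P(author N) ≈ 0.1163, P(author K) ≈ 0.1526
After 'present': normaliser = 0.7·0.7311 + 0.35·0.1163 + 0.75·0.1526; P(author Q) ≈ 0.7674, P(author N) ≈ 0.0610, P(author K) ≈ 0.1716
After 'absent': normaliser = 0.3·0.7674 + 0.65·0.0610 + 0.25·0.1716; P(author Q) ≈ 0.7360, P(author N) ≈ 0.1268, P(author K) ≈ 0.1372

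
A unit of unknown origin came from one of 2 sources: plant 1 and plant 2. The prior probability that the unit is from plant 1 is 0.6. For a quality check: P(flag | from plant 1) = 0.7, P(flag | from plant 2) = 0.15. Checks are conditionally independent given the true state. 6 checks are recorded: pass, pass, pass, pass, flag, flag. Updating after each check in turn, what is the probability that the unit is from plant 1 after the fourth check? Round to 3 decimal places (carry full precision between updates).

0.023

After 'pass': P(plant 1) = 0.3·0.6000 / (0.3·0.6000 + 0.85·0.4000) ≈ 0.3462
After 'pass': P(plant 1) = 0.3·0.3462 / (0.3·0.3462 + 0.85·0.6538) ≈ 0.1574
After 'pass': P(plant 1) = 0.3·0.1574 / (0.3·0.1574 + 0.85·0.8426) ≈ 0.0619
After 'pass': P(plant 1) = 0.3·0.0619 / (0.3·0.0619 + 0.85·0.9381) ≈ 0.0227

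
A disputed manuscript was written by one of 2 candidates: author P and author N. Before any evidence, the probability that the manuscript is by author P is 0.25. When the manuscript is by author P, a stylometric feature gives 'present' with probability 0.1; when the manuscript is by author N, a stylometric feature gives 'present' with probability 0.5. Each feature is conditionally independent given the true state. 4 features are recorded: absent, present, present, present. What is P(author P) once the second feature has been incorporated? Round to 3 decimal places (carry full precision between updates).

0.107

After 'absent': P(author P) = 0.9·0.2500 / (0.9·0.2500 + 0.5·0.7500) ≈ 0.3750
After 'present': P(author P) = 0.1·0.3750 / (0.1·0.3750 + 0.5·0.6250) ≈ 0.1071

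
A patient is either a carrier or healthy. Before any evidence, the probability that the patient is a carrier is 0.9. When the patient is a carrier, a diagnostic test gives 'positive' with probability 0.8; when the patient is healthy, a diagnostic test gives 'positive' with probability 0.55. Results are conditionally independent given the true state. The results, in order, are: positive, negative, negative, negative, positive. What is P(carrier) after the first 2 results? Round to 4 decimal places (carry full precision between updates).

0.8533

After 'positive': P(carrier) = 0.8·0.9000 / (0.8·0.9000 + 0.55·0.1000) ≈ 0.9290
After 'negative': P(carrier) = 0.2·0.9290 / (0.2·0.9290 + 0.45·0.0710) ≈ 0.8533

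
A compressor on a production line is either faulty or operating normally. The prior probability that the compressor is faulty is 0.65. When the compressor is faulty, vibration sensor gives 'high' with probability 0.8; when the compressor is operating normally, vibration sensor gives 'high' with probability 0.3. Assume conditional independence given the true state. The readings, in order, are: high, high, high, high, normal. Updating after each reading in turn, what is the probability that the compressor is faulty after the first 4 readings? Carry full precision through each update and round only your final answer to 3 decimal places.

0.989

After 'high': P(faulty) = 0.8·0.6500 / (0.8·0.6500 + 0.3·0.3500) ≈ 0.8320
After 'high': P(faulty) = 0.8·0.8320 / (0.8·0.8320 + 0.3·0.1680) ≈ 0.9296
After 'high': P(faulty) = 0.8·0.9296 / (0.8·0.9296 + 0.3·0.0704) ≈ 0.9724
After 'high': P(faulty) = 0.8·0.9724 / (0.8·0.9724 + 0.3·0.0276) ≈ 0.9895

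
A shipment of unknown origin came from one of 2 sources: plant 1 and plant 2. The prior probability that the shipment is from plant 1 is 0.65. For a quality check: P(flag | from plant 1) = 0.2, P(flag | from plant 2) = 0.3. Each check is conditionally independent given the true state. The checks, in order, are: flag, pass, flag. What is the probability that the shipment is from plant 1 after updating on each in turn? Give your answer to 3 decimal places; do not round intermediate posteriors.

0.485

After 'flag': P(plant 1) = 0.2·0.6500 / (0.2·0.6500 + 0.3·0.3500) ≈ 0.5532
After 'pass': P(plant 1) = 0.8·0.5532 / (0.8·0.5532 + 0.7·0.4468) ≈ 0.5859
After 'flag': P(plant 1) = 0.2·0.5859 / (0.2·0.5859 + 0.3·0.4141) ≈ 0.4854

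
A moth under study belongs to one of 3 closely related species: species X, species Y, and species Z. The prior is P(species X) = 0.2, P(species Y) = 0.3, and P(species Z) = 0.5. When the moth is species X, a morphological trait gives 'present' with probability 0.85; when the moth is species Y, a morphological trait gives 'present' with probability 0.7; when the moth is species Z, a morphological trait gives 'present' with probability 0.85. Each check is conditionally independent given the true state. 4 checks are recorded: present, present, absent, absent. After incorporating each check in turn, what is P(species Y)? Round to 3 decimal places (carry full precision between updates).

After 'present': normaliser = 0.85·0.2000 + 0.7·0.3000 + 0.85·0.5000; P(species X) ≈ 0.2112, P(species Y) ≈ 0.2609, P(species Z) ≈ 0.5280
After 'present': normaliser = 0.85·0.2112 + 0.7·0.2609 + 0.85·0.5280; P(species X) ≈ 0.2214, P(species Y) ≈ 0.2252, P(species Z) ≈ 0.5534
After 'absent': normaliser = 0.15·0.2214 + 0.3·0.2252 + 0.15·0.5534; P(species X) ≈ 0.1807, P(species Y) ≈ 0.3676, P(species Z) ≈ 0.4517
After 'absent': normaliser = 0.15·0.1807 + 0.3·0.3676 + 0.15·0.4517; P(species X) ≈ 0.1321, P(species Y) ≈ 0.5376, P(species Z) ≈ 0.3303

0.538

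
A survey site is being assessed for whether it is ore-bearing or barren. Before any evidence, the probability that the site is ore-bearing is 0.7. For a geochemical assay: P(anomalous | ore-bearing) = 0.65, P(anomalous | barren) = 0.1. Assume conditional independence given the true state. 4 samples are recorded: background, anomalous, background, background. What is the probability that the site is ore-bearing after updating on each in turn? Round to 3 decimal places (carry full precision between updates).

After 'background': P(ore) = 0.35·0.7000 / (0.35·0.7000 + 0.9·0.3000) ≈ 0.4757
After 'anomalous': P(ore) = 0.65·0.4757 / (0.65·0.4757 + 0.1·0.5243) ≈ 0.8550
After 'background': P(ore) = 0.35·0.8550 / (0.35·0.8550 + 0.9·0.1450) ≈ 0.6964
After 'background': P(ore) = 0.35·0.6964 / (0.35·0.6964 + 0.9·0.3036) ≈ 0.4715

0.471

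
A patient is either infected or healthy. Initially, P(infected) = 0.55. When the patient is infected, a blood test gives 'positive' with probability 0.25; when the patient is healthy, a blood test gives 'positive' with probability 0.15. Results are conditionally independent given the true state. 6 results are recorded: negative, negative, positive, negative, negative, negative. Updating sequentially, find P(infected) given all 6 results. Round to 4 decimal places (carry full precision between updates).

0.5214

Apply Bayes' rule sequentially, carrying P(infected) forward.
After 'negative': P(infected) = 0.75·0.5500 / (0.75·0.5500 + 0.85·0.4500) ≈ 0.5189
After 'negative': P(infected) = 0.75·0.5189 / (0.75·0.5189 + 0.85·0.4811) ≈ 0.4876
After 'positive': P(infected) = 0.25·0.4876 / (0.25·0.4876 + 0.15·0.5124) ≈ 0.6133
After 'negative': P(infected) = 0.75·0.6133 / (0.75·0.6133 + 0.85·0.3867) ≈ 0.5832
After 'negative': P(infected) = 0.75·0.5832 / (0.75·0.5832 + 0.85·0.4168) ≈ 0.5525
After 'negative': P(infected) = 0.75·0.5525 / (0.75·0.5525 + 0.85·0.4475) ≈ 0.5214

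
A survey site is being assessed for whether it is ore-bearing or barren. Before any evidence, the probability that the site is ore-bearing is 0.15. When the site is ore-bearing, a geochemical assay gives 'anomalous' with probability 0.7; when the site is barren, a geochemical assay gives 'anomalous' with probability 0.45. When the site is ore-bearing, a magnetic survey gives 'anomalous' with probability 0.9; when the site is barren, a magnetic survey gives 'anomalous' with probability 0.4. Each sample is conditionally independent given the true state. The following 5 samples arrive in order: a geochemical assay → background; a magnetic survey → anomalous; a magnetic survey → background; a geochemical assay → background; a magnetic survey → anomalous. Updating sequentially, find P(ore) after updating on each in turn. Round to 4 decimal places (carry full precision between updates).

0.0424

After a geochemical assay='background': P(ore) = 0.3·0.1500 / (0.3·0.1500 + 0.55·0.8500) ≈ 0.0878
After a magnetic survey='anomalous': P(ore) = 0.9·0.0878 / (0.9·0.0878 + 0.4·0.9122) ≈ 0.1780
After a magnetic survey='background': P(ore) = 0.1·0.1780 / (0.1·0.1780 + 0.6·0.8220) ≈ 0.0348
After a geochemical assay='background': P(ore) = 0.3·0.0348 / (0.3·0.0348 + 0.55·0.9652) ≈ 0.0193
After a magnetic survey='anomalous': P(ore) = 0.9·0.0193 / (0.9·0.0193 + 0.4·0.9807) ≈ 0.0424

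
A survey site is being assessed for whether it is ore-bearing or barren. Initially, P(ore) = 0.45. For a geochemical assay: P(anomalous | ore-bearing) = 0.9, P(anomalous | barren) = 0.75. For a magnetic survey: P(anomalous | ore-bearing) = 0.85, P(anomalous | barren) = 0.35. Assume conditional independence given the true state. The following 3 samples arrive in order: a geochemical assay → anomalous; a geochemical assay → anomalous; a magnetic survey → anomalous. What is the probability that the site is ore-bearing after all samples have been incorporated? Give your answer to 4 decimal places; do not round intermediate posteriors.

0.7410

Each posterior becomes the prior for the next update.
After a geochemical assay='anomalous': P(ore) = 0.9·0.4500 / (0.9·0.4500 + 0.75·0.5500) ≈ 0.4954
After a geochemical assay='anomalous': P(ore) = 0.9·0.4954 / (0.9·0.4954 + 0.75·0.5046) ≈ 0.5409
After a magnetic survey='anomalous': P(ore) = 0.85·0.5409 / (0.85·0.5409 + 0.35·0.4591) ≈ 0.7410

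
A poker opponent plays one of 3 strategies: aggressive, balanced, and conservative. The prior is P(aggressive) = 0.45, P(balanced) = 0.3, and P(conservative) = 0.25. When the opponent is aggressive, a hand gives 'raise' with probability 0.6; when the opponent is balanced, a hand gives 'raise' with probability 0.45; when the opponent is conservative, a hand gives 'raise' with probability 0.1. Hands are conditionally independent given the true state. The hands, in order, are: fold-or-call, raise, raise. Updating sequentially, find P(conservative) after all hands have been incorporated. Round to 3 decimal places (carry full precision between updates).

After 'fold-or-call': normaliser = 0.4·0.4500 + 0.55·0.3000 + 0.9·0.2500; P(aggressive) ≈ 0.3158, P(balanced) ≈ 0.2895, P(conservative) ≈ 0.3947
After 'raise': normaliser = 0.6·0.3158 + 0.45·0.2895 + 0.1·0.3947; P(aggressive) ≈ 0.5275, P(balanced) ≈ 0.3626, P(conservative) ≈ 0.1099
After 'raise': normaliser = 0.6·0.5275 + 0.45·0.3626 + 0.1·0.1099; P(aggressive) ≈ 0.6450, P(balanced) ≈ 0.3326, P(conservative) ≈ 0.0224

0.022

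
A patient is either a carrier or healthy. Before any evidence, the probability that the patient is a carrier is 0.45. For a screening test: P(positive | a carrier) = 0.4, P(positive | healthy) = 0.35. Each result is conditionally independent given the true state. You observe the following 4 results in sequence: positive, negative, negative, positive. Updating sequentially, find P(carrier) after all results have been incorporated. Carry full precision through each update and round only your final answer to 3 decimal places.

0.477

Apply Bayes' rule sequentially, carrying P(carrier) forward.
After 'positive': P(carrier) = 0.4·0.4500 / (0.4·0.4500 + 0.35·0.5500) ≈ 0.4832
After 'negative': P(carrier) = 0.6·0.4832 / (0.6·0.4832 + 0.65·0.5168) ≈ 0.4633
After 'negative': P(carrier) = 0.6·0.4633 / (0.6·0.4633 + 0.65·0.5367) ≈ 0.4434
After 'positive': P(carrier) = 0.4·0.4434 / (0.4·0.4434 + 0.35·0.5566) ≈ 0.4766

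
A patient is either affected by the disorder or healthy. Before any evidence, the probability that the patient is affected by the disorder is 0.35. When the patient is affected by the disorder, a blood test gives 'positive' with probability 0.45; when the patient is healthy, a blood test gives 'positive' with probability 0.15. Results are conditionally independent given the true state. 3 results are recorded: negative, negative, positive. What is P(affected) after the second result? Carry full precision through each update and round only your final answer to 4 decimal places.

After 'negative': P(affected) = 0.55·0.3500 / (0.55·0.3500 + 0.85·0.6500) ≈ 0.2584
After 'negative': P(affected) = 0.55·0.2584 / (0.55·0.2584 + 0.85·0.7416) ≈ 0.1840

0.1840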